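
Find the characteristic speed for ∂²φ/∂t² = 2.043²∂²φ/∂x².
Speed = 2.043. Information travels along characteristics x = x₀ ± 2.043t.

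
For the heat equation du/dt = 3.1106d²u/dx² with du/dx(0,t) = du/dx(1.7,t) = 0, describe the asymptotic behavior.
u → constant (steady state). Heat is conserved (no flux at boundaries); solution approaches the spatial average.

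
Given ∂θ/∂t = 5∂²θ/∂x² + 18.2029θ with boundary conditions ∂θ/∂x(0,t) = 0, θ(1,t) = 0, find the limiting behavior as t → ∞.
θ grows unboundedly. Reaction dominates diffusion (r=18.2029 > κπ²/(4L²)≈12.34); solution grows exponentially.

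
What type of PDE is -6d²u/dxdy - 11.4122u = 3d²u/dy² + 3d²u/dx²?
Rewriting in standard form: -3d²u/dx² - 6d²u/dxdy - 3d²u/dy² - 11.4122u = 0. With A = -3, B = -6, C = -3, the discriminant is 0. This is a parabolic PDE.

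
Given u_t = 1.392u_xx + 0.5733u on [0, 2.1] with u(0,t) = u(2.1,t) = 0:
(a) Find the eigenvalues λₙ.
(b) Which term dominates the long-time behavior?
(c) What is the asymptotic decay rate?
Eigenvalues: λₙ = 1.392n²π²/2.1² - 0.5733.
First three modes:
  n=1: λ₁ = 1.392π²/2.1² - 0.5733 ≈ 2.542
  n=2: λ₂ = 5.568π²/2.1² - 0.5733 ≈ 11.888
  n=3: λ₃ = 12.528π²/2.1² - 0.5733 ≈ 27.464
Since 1.392π²/2.1² ≈ 3.115 > 0.5733, all λₙ > 0.
The n=1 mode decays slowest → dominates as t → ∞.
Asymptotic: u ~ c₁ sin(πx/2.1) e^{-λ₁t} with decay rate λ₁ ≈ 2.542.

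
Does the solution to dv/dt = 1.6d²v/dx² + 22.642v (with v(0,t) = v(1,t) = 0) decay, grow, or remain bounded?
v grows unboundedly. Reaction dominates diffusion (r=22.642 > κπ²/L²≈15.79); solution grows exponentially.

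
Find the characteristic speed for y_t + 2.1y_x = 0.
Speed = 2.1. Information travels along x - 2.1t = const (rightward).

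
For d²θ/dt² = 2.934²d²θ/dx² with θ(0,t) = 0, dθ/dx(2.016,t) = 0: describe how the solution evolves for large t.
θ oscillates (no decay). Energy is conserved; the solution oscillates indefinitely as standing waves.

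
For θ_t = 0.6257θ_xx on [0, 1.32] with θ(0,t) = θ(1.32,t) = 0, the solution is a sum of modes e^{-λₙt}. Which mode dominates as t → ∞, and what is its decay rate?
Eigenvalues: λₙ = 0.6257n²π²/1.32².
First three modes:
  n=1: λ₁ = 0.6257π²/1.32² ≈ 3.544
  n=2: λ₂ = 2.5028π²/1.32² ≈ 14.177 (4× faster decay)
  n=3: λ₃ = 5.6313π²/1.32² ≈ 31.898 (9× faster decay)
As t → ∞, higher modes decay exponentially faster. The n=1 mode dominates: θ ~ c₁ sin(πx/1.32) e^{-λ₁t}.
Decay rate: λ₁ = 0.6257π²/1.32² ≈ 3.544.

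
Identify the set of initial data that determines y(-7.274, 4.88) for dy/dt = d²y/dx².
The entire real line. The heat equation has infinite propagation speed: any initial disturbance instantly affects all points (though exponentially small far away).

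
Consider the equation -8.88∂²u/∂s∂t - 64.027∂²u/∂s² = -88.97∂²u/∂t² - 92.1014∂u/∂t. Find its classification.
Rewriting in standard form: -64.027∂²u/∂s² - 8.88∂²u/∂s∂t + 88.97∂²u/∂t² + 92.1014∂u/∂t = 0. Hyperbolic. (A = -64.027, B = -8.88, C = 88.97 gives B² - 4AC = 22864.78316.)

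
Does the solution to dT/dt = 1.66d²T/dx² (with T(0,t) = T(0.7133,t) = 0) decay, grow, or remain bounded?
T → 0. Heat diffuses out through both boundaries.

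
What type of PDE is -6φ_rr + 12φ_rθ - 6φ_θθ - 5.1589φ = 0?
With A = -6, B = 12, C = -6, the discriminant is 0. This is a parabolic PDE.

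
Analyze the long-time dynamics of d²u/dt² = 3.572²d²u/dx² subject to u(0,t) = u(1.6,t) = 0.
Long-time behavior: u oscillates (no decay). Energy is conserved; the solution oscillates indefinitely as standing waves.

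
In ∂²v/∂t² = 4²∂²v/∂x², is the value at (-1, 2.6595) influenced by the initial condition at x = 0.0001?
Yes. The domain of dependence is [-11.638, 9.638], and 0.0001 ∈ [-11.638, 9.638].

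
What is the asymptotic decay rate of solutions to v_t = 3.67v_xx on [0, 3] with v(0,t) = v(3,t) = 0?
Eigenvalues: λₙ = 3.67n²π²/3².
First three modes:
  n=1: λ₁ = 3.67π²/3² ≈ 4.025
  n=2: λ₂ = 14.68π²/3² ≈ 16.098 (4× faster decay)
  n=3: λ₃ = 33.03π²/3² ≈ 36.221 (9× faster decay)
As t → ∞, higher modes decay exponentially faster. The n=1 mode dominates: v ~ c₁ sin(πx/3) e^{-λ₁t}.
Decay rate: λ₁ = 3.67π²/3² ≈ 4.025.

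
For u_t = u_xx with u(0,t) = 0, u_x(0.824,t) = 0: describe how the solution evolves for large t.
u → 0. Heat escapes through the Dirichlet boundary.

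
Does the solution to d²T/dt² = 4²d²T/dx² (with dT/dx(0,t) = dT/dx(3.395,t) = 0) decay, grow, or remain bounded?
T oscillates about a mean that drifts linearly in t (generically unbounded; no decay). There is no damping, so the nonconstant modes persist as standing waves (energy conserved, no decay). But with Neumann conditions at both ends the constant mode has eigenvalue 0: the spatial mean M(t) of T satisfies M'' = 0, so M(t) = M(0) + M'(0)·t. Unless the initial velocity has zero mean (∫T_t(x,0)dx = 0), the solution grows linearly in t (unbounded, though not exponentially); if it does have zero mean, the solution stays bounded and simply oscillates.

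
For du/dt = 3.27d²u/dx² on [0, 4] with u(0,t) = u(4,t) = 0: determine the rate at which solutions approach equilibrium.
Eigenvalues: λₙ = 3.27n²π²/4².
First three modes:
  n=1: λ₁ = 3.27π²/4² ≈ 2.017
  n=2: λ₂ = 13.08π²/4² ≈ 8.068 (4× faster decay)
  n=3: λ₃ = 29.43π²/4² ≈ 18.154 (9× faster decay)
As t → ∞, higher modes decay exponentially faster. The n=1 mode dominates: u ~ c₁ sin(πx/4) e^{-λ₁t}.
Decay rate: λ₁ = 3.27π²/4² ≈ 2.017.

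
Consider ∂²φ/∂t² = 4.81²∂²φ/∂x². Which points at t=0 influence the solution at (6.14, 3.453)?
Domain of dependence: [-10.46893, 22.74893]. Signals travel at speed 4.81, so data within |x - 6.14| ≤ 4.81·3.453 = 16.60893 can reach the point.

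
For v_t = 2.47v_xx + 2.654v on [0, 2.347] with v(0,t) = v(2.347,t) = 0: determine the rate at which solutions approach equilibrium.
Eigenvalues: λₙ = 2.47n²π²/2.347² - 2.654.
First three modes:
  n=1: λ₁ = 2.47π²/2.347² - 2.654 ≈ 1.772
  n=2: λ₂ = 9.88π²/2.347² - 2.654 ≈ 15.048
  n=3: λ₃ = 22.23π²/2.347² - 2.654 ≈ 37.176
Since 2.47π²/2.347² ≈ 4.426 > 2.654, all λₙ > 0.
The n=1 mode decays slowest → dominates as t → ∞.
Asymptotic: v ~ c₁ sin(πx/2.347) e^{-λ₁t} with decay rate λ₁ ≈ 1.772.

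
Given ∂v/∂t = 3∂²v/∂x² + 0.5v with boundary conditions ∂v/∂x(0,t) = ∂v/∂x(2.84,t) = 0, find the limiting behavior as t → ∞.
v grows unboundedly. With Neumann BCs the constant mode has diffusion eigenvalue 0, so any r > 0 makes it grow like e^(0.5t); solution grows exponentially.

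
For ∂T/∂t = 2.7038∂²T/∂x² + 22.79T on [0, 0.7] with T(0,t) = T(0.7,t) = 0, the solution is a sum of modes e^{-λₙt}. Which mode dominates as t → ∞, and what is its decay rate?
Eigenvalues: λₙ = 2.7038n²π²/0.7² - 22.79.
First three modes:
  n=1: λ₁ = 2.7038π²/0.7² - 22.79 ≈ 31.67
  n=2: λ₂ = 10.8152π²/0.7² - 22.79 ≈ 195.05
  n=3: λ₃ = 24.3342π²/0.7² - 22.79 ≈ 467.351
Since 2.7038π²/0.7² ≈ 54.46 > 22.79, all λₙ > 0.
The n=1 mode decays slowest → dominates as t → ∞.
Asymptotic: T ~ c₁ sin(πx/0.7) e^{-λ₁t} with decay rate λ₁ ≈ 31.67.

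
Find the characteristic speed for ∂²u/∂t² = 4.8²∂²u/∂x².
Speed = 4.8. Information travels along characteristics x = x₀ ± 4.8t.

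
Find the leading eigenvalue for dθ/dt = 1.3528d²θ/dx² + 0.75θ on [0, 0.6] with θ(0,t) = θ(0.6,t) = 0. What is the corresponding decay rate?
Eigenvalues: λₙ = 1.3528n²π²/0.6² - 0.75.
First three modes:
  n=1: λ₁ = 1.3528π²/0.6² - 0.75 ≈ 36.338
  n=2: λ₂ = 5.4112π²/0.6² - 0.75 ≈ 147.601
  n=3: λ₃ = 12.1752π²/0.6² - 0.75 ≈ 333.04
Since 1.3528π²/0.6² ≈ 37.088 > 0.75, all λₙ > 0.
The n=1 mode decays slowest → dominates as t → ∞.
Asymptotic: θ ~ c₁ sin(πx/0.6) e^{-λ₁t} with decay rate λ₁ ≈ 36.338.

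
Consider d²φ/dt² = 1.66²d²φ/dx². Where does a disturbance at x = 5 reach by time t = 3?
Domain of influence: [0.02, 9.98]. Data at x = 5 spreads outward at speed 1.66.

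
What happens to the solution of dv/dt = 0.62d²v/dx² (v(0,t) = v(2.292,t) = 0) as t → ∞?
v → 0. Heat diffuses out through both boundaries.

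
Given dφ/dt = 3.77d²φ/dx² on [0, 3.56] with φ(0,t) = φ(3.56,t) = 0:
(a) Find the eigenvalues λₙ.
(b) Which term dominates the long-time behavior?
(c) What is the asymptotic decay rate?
Eigenvalues: λₙ = 3.77n²π²/3.56².
First three modes:
  n=1: λ₁ = 3.77π²/3.56² ≈ 2.936
  n=2: λ₂ = 15.08π²/3.56² ≈ 11.744 (4× faster decay)
  n=3: λ₃ = 33.93π²/3.56² ≈ 26.423 (9× faster decay)
As t → ∞, higher modes decay exponentially faster. The n=1 mode dominates: φ ~ c₁ sin(πx/3.56) e^{-λ₁t}.
Decay rate: λ₁ = 3.77π²/3.56² ≈ 2.936.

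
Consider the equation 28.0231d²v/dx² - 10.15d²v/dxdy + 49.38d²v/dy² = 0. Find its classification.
Elliptic. (A = 28.0231, B = -10.15, C = 49.38 gives B² - 4AC = -5432.100212.)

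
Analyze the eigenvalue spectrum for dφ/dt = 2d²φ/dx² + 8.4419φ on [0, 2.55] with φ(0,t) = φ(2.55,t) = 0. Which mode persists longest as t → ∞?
Eigenvalues: λₙ = 2n²π²/2.55² - 8.4419.
First three modes:
  n=1: λ₁ = 2π²/2.55² - 8.4419 ≈ -5.406
  n=2: λ₂ = 8π²/2.55² - 8.4419 ≈ 3.701
  n=3: λ₃ = 18π²/2.55² - 8.4419 ≈ 18.879
Since 2π²/2.55² ≈ 3.036 < 8.4419, λ₁ < 0.
The n=1 mode grows fastest (−λₙ is largest for n=1) → dominates.
Asymptotic: φ ~ c₁ sin(πx/2.55) e^{5.406t} (exponential growth at rate −λ₁ ≈ 5.406).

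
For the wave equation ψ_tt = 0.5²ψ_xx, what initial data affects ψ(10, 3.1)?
Domain of dependence: [8.45, 11.55]. Signals travel at speed 0.5, so data within |x - 10| ≤ 0.5·3.1 = 1.55 can reach the point.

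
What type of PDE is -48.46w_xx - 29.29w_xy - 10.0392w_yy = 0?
With A = -48.46, B = -29.29, C = -10.0392, the discriminant is -1088.094428. This is an elliptic PDE.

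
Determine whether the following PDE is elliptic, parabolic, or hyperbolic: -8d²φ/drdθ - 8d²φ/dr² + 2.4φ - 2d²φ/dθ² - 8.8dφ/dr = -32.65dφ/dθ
Rewriting in standard form: -8d²φ/dr² - 8d²φ/drdθ - 2d²φ/dθ² - 8.8dφ/dr + 32.65dφ/dθ + 2.4φ = 0. Coefficients: A = -8, B = -8, C = -2. B² - 4AC = 0, which is zero, so the equation is parabolic.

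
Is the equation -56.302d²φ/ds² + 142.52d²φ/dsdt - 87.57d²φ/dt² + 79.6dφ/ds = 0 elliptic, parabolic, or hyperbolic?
Computing B² - 4AC with A = -56.302, B = 142.52, C = -87.57: discriminant = 590.48584 (positive). Answer: hyperbolic.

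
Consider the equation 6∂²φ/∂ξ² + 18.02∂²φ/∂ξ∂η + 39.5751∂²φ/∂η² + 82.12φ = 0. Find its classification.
Elliptic. (A = 6, B = 18.02, C = 39.5751 gives B² - 4AC = -625.082.)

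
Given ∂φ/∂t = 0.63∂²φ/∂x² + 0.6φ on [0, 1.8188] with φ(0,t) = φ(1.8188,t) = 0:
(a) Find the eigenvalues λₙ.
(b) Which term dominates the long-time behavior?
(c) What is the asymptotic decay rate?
Eigenvalues: λₙ = 0.63n²π²/1.8188² - 0.6.
First three modes:
  n=1: λ₁ = 0.63π²/1.8188² - 0.6 ≈ 1.28
  n=2: λ₂ = 2.52π²/1.8188² - 0.6 ≈ 6.918
  n=3: λ₃ = 5.67π²/1.8188² - 0.6 ≈ 16.317
Since 0.63π²/1.8188² ≈ 1.88 > 0.6, all λₙ > 0.
The n=1 mode decays slowest → dominates as t → ∞.
Asymptotic: φ ~ c₁ sin(πx/1.8188) e^{-λ₁t} with decay rate λ₁ ≈ 1.28.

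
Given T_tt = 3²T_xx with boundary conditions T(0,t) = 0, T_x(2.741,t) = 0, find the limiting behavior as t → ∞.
T oscillates (no decay). Energy is conserved; the solution oscillates indefinitely as standing waves.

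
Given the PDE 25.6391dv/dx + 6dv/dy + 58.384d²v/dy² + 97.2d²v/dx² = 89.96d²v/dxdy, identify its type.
Rewriting in standard form: 97.2d²v/dx² - 89.96d²v/dxdy + 58.384d²v/dy² + 25.6391dv/dx + 6dv/dy = 0. The second-order coefficients are A = 97.2, B = -89.96, C = 58.384. Since B² - 4AC = -14606.8976 < 0, this is an elliptic PDE.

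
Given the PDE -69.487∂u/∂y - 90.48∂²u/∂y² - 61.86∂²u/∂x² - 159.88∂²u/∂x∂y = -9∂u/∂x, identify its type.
Rewriting in standard form: -61.86∂²u/∂x² - 159.88∂²u/∂x∂y - 90.48∂²u/∂y² + 9∂u/∂x - 69.487∂u/∂y = 0. The second-order coefficients are A = -61.86, B = -159.88, C = -90.48. Since B² - 4AC = 3173.2432 > 0, this is a hyperbolic PDE.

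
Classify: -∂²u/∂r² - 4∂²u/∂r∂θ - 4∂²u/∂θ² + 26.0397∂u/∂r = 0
Parabolic (discriminant = 0).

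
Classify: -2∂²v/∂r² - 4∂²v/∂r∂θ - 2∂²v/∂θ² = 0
Parabolic (discriminant = 0).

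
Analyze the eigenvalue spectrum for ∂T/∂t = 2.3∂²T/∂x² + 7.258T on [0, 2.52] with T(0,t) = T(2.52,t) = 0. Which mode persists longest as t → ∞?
Eigenvalues: λₙ = 2.3n²π²/2.52² - 7.258.
First three modes:
  n=1: λ₁ = 2.3π²/2.52² - 7.258 ≈ -3.683
  n=2: λ₂ = 9.2π²/2.52² - 7.258 ≈ 7.04
  n=3: λ₃ = 20.7π²/2.52² - 7.258 ≈ 24.913
Since 2.3π²/2.52² ≈ 3.575 < 7.258, λ₁ < 0.
The n=1 mode grows fastest (−λₙ is largest for n=1) → dominates.
Asymptotic: T ~ c₁ sin(πx/2.52) e^{3.683t} (exponential growth at rate −λ₁ ≈ 3.683).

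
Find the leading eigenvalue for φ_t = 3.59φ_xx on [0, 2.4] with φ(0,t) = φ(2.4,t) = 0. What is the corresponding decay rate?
Eigenvalues: λₙ = 3.59n²π²/2.4².
First three modes:
  n=1: λ₁ = 3.59π²/2.4² ≈ 6.151
  n=2: λ₂ = 14.36π²/2.4² ≈ 24.605 (4× faster decay)
  n=3: λ₃ = 32.31π²/2.4² ≈ 55.362 (9× faster decay)
As t → ∞, higher modes decay exponentially faster. The n=1 mode dominates: φ ~ c₁ sin(πx/2.4) e^{-λ₁t}.
Decay rate: λ₁ = 3.59π²/2.4² ≈ 6.151.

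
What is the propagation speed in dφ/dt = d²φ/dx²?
Infinite. The heat equation is parabolic, not hyperbolic, so disturbances propagate instantly.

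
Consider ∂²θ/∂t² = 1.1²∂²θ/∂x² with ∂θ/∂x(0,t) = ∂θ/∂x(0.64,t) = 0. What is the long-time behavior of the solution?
As t → ∞, θ oscillates about a mean that drifts linearly in t (generically unbounded; no decay). There is no damping, so the nonconstant modes persist as standing waves (energy conserved, no decay). But with Neumann conditions at both ends the constant mode has eigenvalue 0: the spatial mean M(t) of θ satisfies M'' = 0, so M(t) = M(0) + M'(0)·t. Unless the initial velocity has zero mean (∫θ_t(x,0)dx = 0), the solution grows linearly in t (unbounded, though not exponentially); if it does have zero mean, the solution stays bounded and simply oscillates.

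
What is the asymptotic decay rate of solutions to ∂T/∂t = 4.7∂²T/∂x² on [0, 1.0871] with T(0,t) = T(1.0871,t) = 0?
Eigenvalues: λₙ = 4.7n²π²/1.0871².
First three modes:
  n=1: λ₁ = 4.7π²/1.0871² ≈ 39.252
  n=2: λ₂ = 18.8π²/1.0871² ≈ 157.007 (4× faster decay)
  n=3: λ₃ = 42.3π²/1.0871² ≈ 353.265 (9× faster decay)
As t → ∞, higher modes decay exponentially faster. The n=1 mode dominates: T ~ c₁ sin(πx/1.0871) e^{-λ₁t}.
Decay rate: λ₁ = 4.7π²/1.0871² ≈ 39.252.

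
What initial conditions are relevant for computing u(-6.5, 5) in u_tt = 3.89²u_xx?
Domain of dependence: [-25.95, 12.95]. Signals travel at speed 3.89, so data within |x - -6.5| ≤ 3.89·5 = 19.45 can reach the point.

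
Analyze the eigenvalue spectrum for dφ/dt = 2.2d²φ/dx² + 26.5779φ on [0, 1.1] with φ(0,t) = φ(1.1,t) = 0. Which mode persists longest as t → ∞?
Eigenvalues: λₙ = 2.2n²π²/1.1² - 26.5779.
First three modes:
  n=1: λ₁ = 2.2π²/1.1² - 26.5779 ≈ -8.633
  n=2: λ₂ = 8.8π²/1.1² - 26.5779 ≈ 45.201
  n=3: λ₃ = 19.8π²/1.1² - 26.5779 ≈ 134.925
Since 2.2π²/1.1² ≈ 17.945 < 26.5779, λ₁ < 0.
The n=1 mode grows fastest (−λₙ is largest for n=1) → dominates.
Asymptotic: φ ~ c₁ sin(πx/1.1) e^{8.633t} (exponential growth at rate −λ₁ ≈ 8.633).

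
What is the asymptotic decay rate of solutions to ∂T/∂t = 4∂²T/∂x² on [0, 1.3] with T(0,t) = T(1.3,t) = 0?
Eigenvalues: λₙ = 4n²π²/1.3².
First three modes:
  n=1: λ₁ = 4π²/1.3² ≈ 23.36
  n=2: λ₂ = 16π²/1.3² ≈ 93.44 (4× faster decay)
  n=3: λ₃ = 36π²/1.3² ≈ 210.24 (9× faster decay)
As t → ∞, higher modes decay exponentially faster. The n=1 mode dominates: T ~ c₁ sin(πx/1.3) e^{-λ₁t}.
Decay rate: λ₁ = 4π²/1.3² ≈ 23.36.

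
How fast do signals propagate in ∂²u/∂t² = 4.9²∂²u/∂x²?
Speed = 4.9. Information travels along characteristics x = x₀ ± 4.9t.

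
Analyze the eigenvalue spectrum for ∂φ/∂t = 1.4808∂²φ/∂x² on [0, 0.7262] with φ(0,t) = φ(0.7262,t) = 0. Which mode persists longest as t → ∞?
Eigenvalues: λₙ = 1.4808n²π²/0.7262².
First three modes:
  n=1: λ₁ = 1.4808π²/0.7262² ≈ 27.713
  n=2: λ₂ = 5.9232π²/0.7262² ≈ 110.852 (4× faster decay)
  n=3: λ₃ = 13.3272π²/0.7262² ≈ 249.417 (9× faster decay)
As t → ∞, higher modes decay exponentially faster. The n=1 mode dominates: φ ~ c₁ sin(πx/0.7262) e^{-λ₁t}.
Decay rate: λ₁ = 1.4808π²/0.7262² ≈ 27.713.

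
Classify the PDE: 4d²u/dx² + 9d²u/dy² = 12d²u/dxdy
Rewriting in standard form: 4d²u/dx² - 12d²u/dxdy + 9d²u/dy² = 0. A = 4, B = -12, C = 9. Discriminant B² - 4AC = 0. Since 0 = 0, parabolic.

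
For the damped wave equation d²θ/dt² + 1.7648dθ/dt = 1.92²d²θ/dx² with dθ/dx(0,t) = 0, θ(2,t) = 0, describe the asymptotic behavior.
θ → 0. Damping (γ=1.7648) dissipates energy; oscillations decay exponentially.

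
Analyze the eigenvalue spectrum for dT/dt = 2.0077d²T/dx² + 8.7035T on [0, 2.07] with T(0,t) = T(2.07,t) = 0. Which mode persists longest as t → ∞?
Eigenvalues: λₙ = 2.0077n²π²/2.07² - 8.7035.
First three modes:
  n=1: λ₁ = 2.0077π²/2.07² - 8.7035 ≈ -4.079
  n=2: λ₂ = 8.0308π²/2.07² - 8.7035 ≈ 9.794
  n=3: λ₃ = 18.0693π²/2.07² - 8.7035 ≈ 32.916
Since 2.0077π²/2.07² ≈ 4.624 < 8.7035, λ₁ < 0.
The n=1 mode grows fastest (−λₙ is largest for n=1) → dominates.
Asymptotic: T ~ c₁ sin(πx/2.07) e^{4.079t} (exponential growth at rate −λ₁ ≈ 4.079).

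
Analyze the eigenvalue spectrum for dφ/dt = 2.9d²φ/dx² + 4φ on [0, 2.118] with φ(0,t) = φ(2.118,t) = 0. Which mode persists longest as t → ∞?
Eigenvalues: λₙ = 2.9n²π²/2.118² - 4.
First three modes:
  n=1: λ₁ = 2.9π²/2.118² - 4 ≈ 2.38
  n=2: λ₂ = 11.6π²/2.118² - 4 ≈ 21.521
  n=3: λ₃ = 26.1π²/2.118² - 4 ≈ 53.423
Since 2.9π²/2.118² ≈ 6.38 > 4, all λₙ > 0.
The n=1 mode decays slowest → dominates as t → ∞.
Asymptotic: φ ~ c₁ sin(πx/2.118) e^{-λ₁t} with decay rate λ₁ ≈ 2.38.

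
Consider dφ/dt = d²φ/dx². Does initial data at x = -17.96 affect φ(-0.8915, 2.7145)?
Yes, for any finite x. The heat equation has infinite propagation speed, so all initial data affects all points at any t > 0.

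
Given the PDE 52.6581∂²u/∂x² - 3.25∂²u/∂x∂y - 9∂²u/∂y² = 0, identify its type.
The second-order coefficients are A = 52.6581, B = -3.25, C = -9. Since B² - 4AC = 1906.2541 > 0, this is a hyperbolic PDE.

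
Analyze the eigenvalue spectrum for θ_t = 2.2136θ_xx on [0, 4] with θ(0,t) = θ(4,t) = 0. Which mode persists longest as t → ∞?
Eigenvalues: λₙ = 2.2136n²π²/4².
First three modes:
  n=1: λ₁ = 2.2136π²/4² ≈ 1.365
  n=2: λ₂ = 8.8544π²/4² ≈ 5.462 (4× faster decay)
  n=3: λ₃ = 19.9224π²/4² ≈ 12.289 (9× faster decay)
As t → ∞, higher modes decay exponentially faster. The n=1 mode dominates: θ ~ c₁ sin(πx/4) e^{-λ₁t}.
Decay rate: λ₁ = 2.2136π²/4² ≈ 1.365.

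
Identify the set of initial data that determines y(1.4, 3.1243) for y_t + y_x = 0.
A single point: x = -1.7243. The characteristic through (1.4, 3.1243) is x - 1t = const, so x = 1.4 - 1·3.1243 = -1.7243.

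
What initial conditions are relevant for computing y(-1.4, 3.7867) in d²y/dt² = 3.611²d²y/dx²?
Domain of dependence: [-15.0737737, 12.2737737]. Signals travel at speed 3.611, so data within |x - -1.4| ≤ 3.611·3.7867 = 13.6737737 can reach the point.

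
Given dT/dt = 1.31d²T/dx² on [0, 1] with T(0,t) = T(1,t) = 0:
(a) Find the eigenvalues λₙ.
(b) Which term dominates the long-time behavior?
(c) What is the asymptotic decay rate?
Eigenvalues: λₙ = 1.31n²π².
First three modes:
  n=1: λ₁ = 1.31π² ≈ 12.929
  n=2: λ₂ = 5.24π² ≈ 51.717 (4× faster decay)
  n=3: λ₃ = 11.79π² ≈ 116.363 (9× faster decay)
As t → ∞, higher modes decay exponentially faster. The n=1 mode dominates: T ~ c₁ sin(πx) e^{-λ₁t}.
Decay rate: λ₁ = 1.31π² ≈ 12.929.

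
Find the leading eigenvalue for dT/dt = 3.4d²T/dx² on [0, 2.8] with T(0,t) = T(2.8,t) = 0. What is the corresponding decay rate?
Eigenvalues: λₙ = 3.4n²π²/2.8².
First three modes:
  n=1: λ₁ = 3.4π²/2.8² ≈ 4.28
  n=2: λ₂ = 13.6π²/2.8² ≈ 17.121 (4× faster decay)
  n=3: λ₃ = 30.6π²/2.8² ≈ 38.522 (9× faster decay)
As t → ∞, higher modes decay exponentially faster. The n=1 mode dominates: T ~ c₁ sin(πx/2.8) e^{-λ₁t}.
Decay rate: λ₁ = 3.4π²/2.8² ≈ 4.28.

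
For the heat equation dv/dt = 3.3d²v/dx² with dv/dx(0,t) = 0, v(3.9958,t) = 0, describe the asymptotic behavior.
v → 0. Heat escapes through the Dirichlet boundary.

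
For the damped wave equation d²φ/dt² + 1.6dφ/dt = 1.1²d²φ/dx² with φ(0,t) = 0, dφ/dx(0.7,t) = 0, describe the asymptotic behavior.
φ → 0. Damping (γ=1.6) dissipates energy; oscillations decay exponentially.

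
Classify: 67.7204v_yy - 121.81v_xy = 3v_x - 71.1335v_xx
Rewriting in standard form: 71.1335v_xx - 121.81v_xy + 67.7204v_yy - 3v_x = 0. Elliptic (discriminant = -4431.0801936).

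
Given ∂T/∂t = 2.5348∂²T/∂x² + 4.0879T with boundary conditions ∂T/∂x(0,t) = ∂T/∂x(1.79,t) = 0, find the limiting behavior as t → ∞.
T grows unboundedly. With Neumann BCs the constant mode has diffusion eigenvalue 0, so any r > 0 makes it grow like e^(4.0879t); solution grows exponentially.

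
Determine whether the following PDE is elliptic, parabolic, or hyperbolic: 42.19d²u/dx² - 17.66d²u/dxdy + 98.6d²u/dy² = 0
Coefficients: A = 42.19, B = -17.66, C = 98.6. B² - 4AC = -16327.8604, which is negative, so the equation is elliptic.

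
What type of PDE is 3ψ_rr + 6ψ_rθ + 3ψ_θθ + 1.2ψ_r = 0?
With A = 3, B = 6, C = 3, the discriminant is 0. This is a parabolic PDE.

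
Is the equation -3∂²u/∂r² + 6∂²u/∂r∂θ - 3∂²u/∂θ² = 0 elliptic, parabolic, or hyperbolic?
Computing B² - 4AC with A = -3, B = 6, C = -3: discriminant = 0 (zero). Answer: parabolic.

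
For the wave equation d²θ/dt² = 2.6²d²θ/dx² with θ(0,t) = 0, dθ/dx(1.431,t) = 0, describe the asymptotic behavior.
θ oscillates (no decay). Energy is conserved; the solution oscillates indefinitely as standing waves.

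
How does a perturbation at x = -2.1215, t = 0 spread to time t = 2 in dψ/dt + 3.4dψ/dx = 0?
At x = 4.6785. The characteristic carries data from (-2.1215, 0) to (4.6785, 2).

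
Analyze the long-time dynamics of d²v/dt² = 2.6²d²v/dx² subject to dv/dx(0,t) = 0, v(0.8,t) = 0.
Long-time behavior: v oscillates (no decay). Energy is conserved; the solution oscillates indefinitely as standing waves.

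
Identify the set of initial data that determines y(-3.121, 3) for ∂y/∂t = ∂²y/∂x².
The entire real line. The heat equation has infinite propagation speed: any initial disturbance instantly affects all points (though exponentially small far away).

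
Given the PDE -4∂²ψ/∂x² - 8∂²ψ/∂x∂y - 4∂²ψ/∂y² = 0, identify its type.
The second-order coefficients are A = -4, B = -8, C = -4. Since B² - 4AC = 0 = 0, this is a parabolic PDE.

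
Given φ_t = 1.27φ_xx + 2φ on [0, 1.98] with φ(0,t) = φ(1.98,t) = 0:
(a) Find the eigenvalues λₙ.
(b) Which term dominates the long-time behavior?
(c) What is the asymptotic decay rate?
Eigenvalues: λₙ = 1.27n²π²/1.98² - 2.
First three modes:
  n=1: λ₁ = 1.27π²/1.98² - 2 ≈ 1.197
  n=2: λ₂ = 5.08π²/1.98² - 2 ≈ 10.789
  n=3: λ₃ = 11.43π²/1.98² - 2 ≈ 26.775
Since 1.27π²/1.98² ≈ 3.197 > 2, all λₙ > 0.
The n=1 mode decays slowest → dominates as t → ∞.
Asymptotic: φ ~ c₁ sin(πx/1.98) e^{-λ₁t} with decay rate λ₁ ≈ 1.197.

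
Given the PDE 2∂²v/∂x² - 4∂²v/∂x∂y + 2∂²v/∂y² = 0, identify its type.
The second-order coefficients are A = 2, B = -4, C = 2. Since B² - 4AC = 0 = 0, this is a parabolic PDE.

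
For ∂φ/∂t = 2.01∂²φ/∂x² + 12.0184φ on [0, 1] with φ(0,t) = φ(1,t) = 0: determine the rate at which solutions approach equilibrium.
Eigenvalues: λₙ = 2.01n²π²/1² - 12.0184.
First three modes:
  n=1: λ₁ = 2.01π² - 12.0184 ≈ 7.82
  n=2: λ₂ = 8.04π² - 12.0184 ≈ 67.333
  n=3: λ₃ = 18.09π² - 12.0184 ≈ 166.523
Since 2.01π² ≈ 19.838 > 12.0184, all λₙ > 0.
The n=1 mode decays slowest → dominates as t → ∞.
Asymptotic: φ ~ c₁ sin(πx/1) e^{-λ₁t} with decay rate λ₁ ≈ 7.82.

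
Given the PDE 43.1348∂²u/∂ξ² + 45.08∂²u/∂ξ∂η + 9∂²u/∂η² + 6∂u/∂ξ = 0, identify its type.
The second-order coefficients are A = 43.1348, B = 45.08, C = 9. Since B² - 4AC = 479.3536 > 0, this is a hyperbolic PDE.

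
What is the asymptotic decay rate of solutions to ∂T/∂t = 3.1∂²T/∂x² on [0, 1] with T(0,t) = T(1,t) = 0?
Eigenvalues: λₙ = 3.1n²π².
First three modes:
  n=1: λ₁ = 3.1π² ≈ 30.596
  n=2: λ₂ = 12.4π² ≈ 122.383 (4× faster decay)
  n=3: λ₃ = 27.9π² ≈ 275.362 (9× faster decay)
As t → ∞, higher modes decay exponentially faster. The n=1 mode dominates: T ~ c₁ sin(πx) e^{-λ₁t}.
Decay rate: λ₁ = 3.1π² ≈ 30.596.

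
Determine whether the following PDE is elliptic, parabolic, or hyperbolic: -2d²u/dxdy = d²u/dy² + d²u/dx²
Rewriting in standard form: -d²u/dx² - 2d²u/dxdy - d²u/dy² = 0. Coefficients: A = -1, B = -2, C = -1. B² - 4AC = 0, which is zero, so the equation is parabolic.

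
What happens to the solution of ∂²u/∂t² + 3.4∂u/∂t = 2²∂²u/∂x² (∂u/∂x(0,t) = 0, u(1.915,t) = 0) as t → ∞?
u → 0. Damping (γ=3.4) dissipates energy; oscillations decay exponentially.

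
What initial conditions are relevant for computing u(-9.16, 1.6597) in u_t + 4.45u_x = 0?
A single point: x = -16.545665. The characteristic through (-9.16, 1.6597) is x - 4.45t = const, so x = -9.16 - 4.45·1.6597 = -16.545665.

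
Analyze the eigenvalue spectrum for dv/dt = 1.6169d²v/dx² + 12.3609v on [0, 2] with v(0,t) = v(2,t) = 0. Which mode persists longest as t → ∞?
Eigenvalues: λₙ = 1.6169n²π²/2² - 12.3609.
First three modes:
  n=1: λ₁ = 1.6169π²/2² - 12.3609 ≈ -8.371
  n=2: λ₂ = 6.4676π²/2² - 12.3609 ≈ 3.597
  n=3: λ₃ = 14.5521π²/2² - 12.3609 ≈ 23.545
Since 1.6169π²/2² ≈ 3.99 < 12.3609, λ₁ < 0.
The n=1 mode grows fastest (−λₙ is largest for n=1) → dominates.
Asymptotic: v ~ c₁ sin(πx/2) e^{8.371t} (exponential growth at rate −λ₁ ≈ 8.371).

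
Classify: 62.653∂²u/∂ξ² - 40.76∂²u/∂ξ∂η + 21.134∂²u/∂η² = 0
Elliptic (discriminant = -3635.056408).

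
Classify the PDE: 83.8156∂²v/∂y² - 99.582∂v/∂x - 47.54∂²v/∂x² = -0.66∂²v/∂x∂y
Rewriting in standard form: -47.54∂²v/∂x² + 0.66∂²v/∂x∂y + 83.8156∂²v/∂y² - 99.582∂v/∂x = 0. A = -47.54, B = 0.66, C = 83.8156. Discriminant B² - 4AC = 15938.810096. Since 15938.810096 > 0, hyperbolic.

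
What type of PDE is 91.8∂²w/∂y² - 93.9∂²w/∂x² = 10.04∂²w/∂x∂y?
Rewriting in standard form: -93.9∂²w/∂x² - 10.04∂²w/∂x∂y + 91.8∂²w/∂y² = 0. With A = -93.9, B = -10.04, C = 91.8, the discriminant is 34580.8816. This is a hyperbolic PDE.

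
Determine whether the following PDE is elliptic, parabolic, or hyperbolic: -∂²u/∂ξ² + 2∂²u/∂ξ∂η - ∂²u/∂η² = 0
Coefficients: A = -1, B = 2, C = -1. B² - 4AC = 0, which is zero, so the equation is parabolic.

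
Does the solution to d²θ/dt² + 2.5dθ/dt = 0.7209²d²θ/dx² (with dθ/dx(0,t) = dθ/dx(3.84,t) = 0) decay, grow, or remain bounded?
θ → constant (steady state). Damping (γ=2.5) dissipates the nonconstant modes; with Neumann BCs the spatial average obeys M''+γM'=0 and tends to a finite limit.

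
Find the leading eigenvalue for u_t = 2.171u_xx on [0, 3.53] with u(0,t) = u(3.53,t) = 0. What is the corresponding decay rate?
Eigenvalues: λₙ = 2.171n²π²/3.53².
First three modes:
  n=1: λ₁ = 2.171π²/3.53² ≈ 1.72
  n=2: λ₂ = 8.684π²/3.53² ≈ 6.878 (4× faster decay)
  n=3: λ₃ = 19.539π²/3.53² ≈ 15.476 (9× faster decay)
As t → ∞, higher modes decay exponentially faster. The n=1 mode dominates: u ~ c₁ sin(πx/3.53) e^{-λ₁t}.
Decay rate: λ₁ = 2.171π²/3.53² ≈ 1.72.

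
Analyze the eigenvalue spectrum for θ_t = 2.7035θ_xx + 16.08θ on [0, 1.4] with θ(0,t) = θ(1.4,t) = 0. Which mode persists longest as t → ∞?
Eigenvalues: λₙ = 2.7035n²π²/1.4² - 16.08.
First three modes:
  n=1: λ₁ = 2.7035π²/1.4² - 16.08 ≈ -2.466
  n=2: λ₂ = 10.814π²/1.4² - 16.08 ≈ 38.374
  n=3: λ₃ = 24.3315π²/1.4² - 16.08 ≈ 106.442
Since 2.7035π²/1.4² ≈ 13.614 < 16.08, λ₁ < 0.
The n=1 mode grows fastest (−λₙ is largest for n=1) → dominates.
Asymptotic: θ ~ c₁ sin(πx/1.4) e^{2.466t} (exponential growth at rate −λ₁ ≈ 2.466).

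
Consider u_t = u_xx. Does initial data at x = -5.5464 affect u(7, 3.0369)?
Yes, for any finite x. The heat equation has infinite propagation speed, so all initial data affects all points at any t > 0.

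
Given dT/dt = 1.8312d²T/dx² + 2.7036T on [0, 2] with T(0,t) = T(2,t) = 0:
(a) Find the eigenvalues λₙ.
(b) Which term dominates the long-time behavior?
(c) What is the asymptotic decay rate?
Eigenvalues: λₙ = 1.8312n²π²/2² - 2.7036.
First three modes:
  n=1: λ₁ = 1.8312π²/2² - 2.7036 ≈ 1.815
  n=2: λ₂ = 7.3248π²/2² - 2.7036 ≈ 15.37
  n=3: λ₃ = 16.4808π²/2² - 2.7036 ≈ 37.961
Since 1.8312π²/2² ≈ 4.518 > 2.7036, all λₙ > 0.
The n=1 mode decays slowest → dominates as t → ∞.
Asymptotic: T ~ c₁ sin(πx/2) e^{-λ₁t} with decay rate λ₁ ≈ 1.815.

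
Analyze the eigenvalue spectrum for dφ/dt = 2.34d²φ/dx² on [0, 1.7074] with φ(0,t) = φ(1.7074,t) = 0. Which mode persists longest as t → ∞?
Eigenvalues: λₙ = 2.34n²π²/1.7074².
First three modes:
  n=1: λ₁ = 2.34π²/1.7074² ≈ 7.922
  n=2: λ₂ = 9.36π²/1.7074² ≈ 31.689 (4× faster decay)
  n=3: λ₃ = 21.06π²/1.7074² ≈ 71.3 (9× faster decay)
As t → ∞, higher modes decay exponentially faster. The n=1 mode dominates: φ ~ c₁ sin(πx/1.7074) e^{-λ₁t}.
Decay rate: λ₁ = 2.34π²/1.7074² ≈ 7.922.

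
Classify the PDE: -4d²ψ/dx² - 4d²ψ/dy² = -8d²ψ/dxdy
Rewriting in standard form: -4d²ψ/dx² + 8d²ψ/dxdy - 4d²ψ/dy² = 0. A = -4, B = 8, C = -4. Discriminant B² - 4AC = 0. Since 0 = 0, parabolic.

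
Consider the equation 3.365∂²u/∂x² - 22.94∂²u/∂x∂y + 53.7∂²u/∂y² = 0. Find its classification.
Elliptic. (A = 3.365, B = -22.94, C = 53.7 gives B² - 4AC = -196.5584.)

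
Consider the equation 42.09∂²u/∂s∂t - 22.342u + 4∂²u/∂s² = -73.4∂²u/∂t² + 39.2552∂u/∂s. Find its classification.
Rewriting in standard form: 4∂²u/∂s² + 42.09∂²u/∂s∂t + 73.4∂²u/∂t² - 39.2552∂u/∂s - 22.342u = 0. Hyperbolic. (A = 4, B = 42.09, C = 73.4 gives B² - 4AC = 597.1681.)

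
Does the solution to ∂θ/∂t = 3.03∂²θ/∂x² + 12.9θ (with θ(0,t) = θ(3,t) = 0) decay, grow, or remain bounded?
θ grows unboundedly. Reaction dominates diffusion (r=12.9 > κπ²/L²≈3.32); solution grows exponentially.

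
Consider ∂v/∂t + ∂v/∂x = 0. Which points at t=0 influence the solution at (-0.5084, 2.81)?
A single point: x = -3.3184. The characteristic through (-0.5084, 2.81) is x - 1t = const, so x = -0.5084 - 1·2.81 = -3.3184.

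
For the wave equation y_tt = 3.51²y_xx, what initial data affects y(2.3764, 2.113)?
Domain of dependence: [-5.04023, 9.79303]. Signals travel at speed 3.51, so data within |x - 2.3764| ≤ 3.51·2.113 = 7.41663 can reach the point.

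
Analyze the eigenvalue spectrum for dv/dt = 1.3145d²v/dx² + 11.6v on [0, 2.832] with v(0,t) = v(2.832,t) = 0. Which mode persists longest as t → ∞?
Eigenvalues: λₙ = 1.3145n²π²/2.832² - 11.6.
First three modes:
  n=1: λ₁ = 1.3145π²/2.832² - 11.6 ≈ -9.982
  n=2: λ₂ = 5.258π²/2.832² - 11.6 ≈ -5.13
  n=3: λ₃ = 11.8305π²/2.832² - 11.6 ≈ 2.958
Since 1.3145π²/2.832² ≈ 1.618 < 11.6, λ₁ < 0.
The n=1 mode grows fastest (−λₙ is largest for n=1) → dominates.
Asymptotic: v ~ c₁ sin(πx/2.832) e^{9.982t} (exponential growth at rate −λ₁ ≈ 9.982).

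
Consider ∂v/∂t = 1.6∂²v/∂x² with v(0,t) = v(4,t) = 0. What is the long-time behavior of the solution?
As t → ∞, v → 0. Heat diffuses out through both boundaries.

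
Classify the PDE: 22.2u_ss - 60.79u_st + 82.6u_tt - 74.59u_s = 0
A = 22.2, B = -60.79, C = 82.6. Discriminant B² - 4AC = -3639.4559. Since -3639.4559 < 0, elliptic.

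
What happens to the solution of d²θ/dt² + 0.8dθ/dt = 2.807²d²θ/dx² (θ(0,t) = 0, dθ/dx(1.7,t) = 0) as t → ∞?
θ → 0. Damping (γ=0.8) dissipates energy; oscillations decay exponentially.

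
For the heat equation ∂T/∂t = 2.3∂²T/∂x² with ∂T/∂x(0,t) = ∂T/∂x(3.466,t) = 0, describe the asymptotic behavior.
T → constant (steady state). Heat is conserved (no flux at boundaries); solution approaches the spatial average.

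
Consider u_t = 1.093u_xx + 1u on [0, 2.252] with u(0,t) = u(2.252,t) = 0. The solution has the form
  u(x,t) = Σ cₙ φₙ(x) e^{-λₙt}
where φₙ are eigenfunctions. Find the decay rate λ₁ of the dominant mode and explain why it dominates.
Eigenvalues: λₙ = 1.093n²π²/2.252² - 1.
First three modes:
  n=1: λ₁ = 1.093π²/2.252² - 1 ≈ 1.127
  n=2: λ₂ = 4.372π²/2.252² - 1 ≈ 7.508
  n=3: λ₃ = 9.837π²/2.252² - 1 ≈ 18.144
Since 1.093π²/2.252² ≈ 2.127 > 1, all λₙ > 0.
The n=1 mode decays slowest → dominates as t → ∞.
Asymptotic: u ~ c₁ sin(πx/2.252) e^{-λ₁t} with decay rate λ₁ ≈ 1.127.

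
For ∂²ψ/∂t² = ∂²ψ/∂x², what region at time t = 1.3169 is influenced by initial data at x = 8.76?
Domain of influence: [7.4431, 10.0769]. Data at x = 8.76 spreads outward at speed 1.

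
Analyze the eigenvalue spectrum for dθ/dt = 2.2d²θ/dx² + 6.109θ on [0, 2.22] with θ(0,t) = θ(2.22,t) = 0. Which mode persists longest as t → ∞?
Eigenvalues: λₙ = 2.2n²π²/2.22² - 6.109.
First three modes:
  n=1: λ₁ = 2.2π²/2.22² - 6.109 ≈ -1.703
  n=2: λ₂ = 8.8π²/2.22² - 6.109 ≈ 11.514
  n=3: λ₃ = 19.8π²/2.22² - 6.109 ≈ 33.542
Since 2.2π²/2.22² ≈ 4.406 < 6.109, λ₁ < 0.
The n=1 mode grows fastest (−λₙ is largest for n=1) → dominates.
Asymptotic: θ ~ c₁ sin(πx/2.22) e^{1.703t} (exponential growth at rate −λ₁ ≈ 1.703).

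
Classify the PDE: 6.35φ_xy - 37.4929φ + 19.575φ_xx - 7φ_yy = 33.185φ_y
Rewriting in standard form: 19.575φ_xx + 6.35φ_xy - 7φ_yy - 33.185φ_y - 37.4929φ = 0. A = 19.575, B = 6.35, C = -7. Discriminant B² - 4AC = 588.4225. Since 588.4225 > 0, hyperbolic.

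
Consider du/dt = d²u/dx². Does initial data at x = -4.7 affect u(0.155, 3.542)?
Yes, for any finite x. The heat equation has infinite propagation speed, so all initial data affects all points at any t > 0.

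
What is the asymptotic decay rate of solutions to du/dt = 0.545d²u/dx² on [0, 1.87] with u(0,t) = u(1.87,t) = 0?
Eigenvalues: λₙ = 0.545n²π²/1.87².
First three modes:
  n=1: λ₁ = 0.545π²/1.87² ≈ 1.538
  n=2: λ₂ = 2.18π²/1.87² ≈ 6.153 (4× faster decay)
  n=3: λ₃ = 4.905π²/1.87² ≈ 13.844 (9× faster decay)
As t → ∞, higher modes decay exponentially faster. The n=1 mode dominates: u ~ c₁ sin(πx/1.87) e^{-λ₁t}.
Decay rate: λ₁ = 0.545π²/1.87² ≈ 1.538.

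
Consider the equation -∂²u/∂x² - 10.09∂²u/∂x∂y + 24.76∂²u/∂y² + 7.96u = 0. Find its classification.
Hyperbolic. (A = -1, B = -10.09, C = 24.76 gives B² - 4AC = 200.8481.)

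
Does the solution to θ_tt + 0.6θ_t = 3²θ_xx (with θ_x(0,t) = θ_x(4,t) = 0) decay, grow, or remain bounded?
θ → constant (steady state). Damping (γ=0.6) dissipates the nonconstant modes; with Neumann BCs the spatial average obeys M''+γM'=0 and tends to a finite limit.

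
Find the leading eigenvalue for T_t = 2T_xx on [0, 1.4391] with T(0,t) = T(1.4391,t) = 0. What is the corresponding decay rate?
Eigenvalues: λₙ = 2n²π²/1.4391².
First three modes:
  n=1: λ₁ = 2π²/1.4391² ≈ 9.531
  n=2: λ₂ = 8π²/1.4391² ≈ 38.125 (4× faster decay)
  n=3: λ₃ = 18π²/1.4391² ≈ 85.781 (9× faster decay)
As t → ∞, higher modes decay exponentially faster. The n=1 mode dominates: T ~ c₁ sin(πx/1.4391) e^{-λ₁t}.
Decay rate: λ₁ = 2π²/1.4391² ≈ 9.531.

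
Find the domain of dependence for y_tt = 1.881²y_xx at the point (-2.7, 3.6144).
Domain of dependence: [-9.4986864, 4.0986864]. Signals travel at speed 1.881, so data within |x - -2.7| ≤ 1.881·3.6144 = 6.7986864 can reach the point.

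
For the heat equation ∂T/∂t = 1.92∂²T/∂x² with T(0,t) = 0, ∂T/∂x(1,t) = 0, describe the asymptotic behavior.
T → 0. Heat escapes through the Dirichlet boundary.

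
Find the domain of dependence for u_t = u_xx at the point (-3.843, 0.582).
The entire real line. The heat equation has infinite propagation speed: any initial disturbance instantly affects all points (though exponentially small far away).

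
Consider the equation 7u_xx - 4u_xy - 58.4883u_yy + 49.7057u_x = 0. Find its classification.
Hyperbolic. (A = 7, B = -4, C = -58.4883 gives B² - 4AC = 1653.6724.)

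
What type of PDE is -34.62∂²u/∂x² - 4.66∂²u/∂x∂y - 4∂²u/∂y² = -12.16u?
Rewriting in standard form: -34.62∂²u/∂x² - 4.66∂²u/∂x∂y - 4∂²u/∂y² + 12.16u = 0. With A = -34.62, B = -4.66, C = -4, the discriminant is -532.2044. This is an elliptic PDE.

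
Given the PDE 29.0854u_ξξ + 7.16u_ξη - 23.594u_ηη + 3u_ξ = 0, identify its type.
The second-order coefficients are A = 29.0854, B = 7.16, C = -23.594. Since B² - 4AC = 2796.2293104 > 0, this is a hyperbolic PDE.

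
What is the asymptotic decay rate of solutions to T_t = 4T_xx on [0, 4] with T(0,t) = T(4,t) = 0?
Eigenvalues: λₙ = 4n²π²/4².
First three modes:
  n=1: λ₁ = 4π²/4² ≈ 2.467
  n=2: λ₂ = 16π²/4² ≈ 9.87 (4× faster decay)
  n=3: λ₃ = 36π²/4² ≈ 22.207 (9× faster decay)
As t → ∞, higher modes decay exponentially faster. The n=1 mode dominates: T ~ c₁ sin(πx/4) e^{-λ₁t}.
Decay rate: λ₁ = 4π²/4² ≈ 2.467.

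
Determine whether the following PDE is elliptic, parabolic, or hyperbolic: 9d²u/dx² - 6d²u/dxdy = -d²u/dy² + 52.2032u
Rewriting in standard form: 9d²u/dx² - 6d²u/dxdy + d²u/dy² - 52.2032u = 0. Coefficients: A = 9, B = -6, C = 1. B² - 4AC = 0, which is zero, so the equation is parabolic.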